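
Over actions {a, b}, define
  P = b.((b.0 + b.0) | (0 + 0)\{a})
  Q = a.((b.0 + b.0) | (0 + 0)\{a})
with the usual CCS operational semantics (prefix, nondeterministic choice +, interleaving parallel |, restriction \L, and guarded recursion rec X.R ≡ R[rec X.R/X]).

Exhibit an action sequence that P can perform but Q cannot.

LTS(P): 3 reachable states
  s0 = b.((b.0 + b.0) | (0 + 0)\{a}) ⊢ —b→ s1
  s1 = (b.0 + b.0) | (0 + 0)\{a} ⊢ —b→ s2
  s2 = 0 | (0 + 0)\{a} ⊢ stopped
LTS(Q): 3 reachable states
  t0 = a.((b.0 + b.0) | (0 + 0)\{a}) ⊢ —a→ t1
  t1 = (b.0 + b.0) | (0 + 0)\{a} ⊢ —b→ t2
  t2 = 0 | (0 + 0)\{a} ⊢ stopped
Executing b from P (initial set {s0}):
  [1] b ⇒ {s1}
  ✓ P
Executing b from Q (initial set {t0}):
  [1] b ⇒ no successor for Q

b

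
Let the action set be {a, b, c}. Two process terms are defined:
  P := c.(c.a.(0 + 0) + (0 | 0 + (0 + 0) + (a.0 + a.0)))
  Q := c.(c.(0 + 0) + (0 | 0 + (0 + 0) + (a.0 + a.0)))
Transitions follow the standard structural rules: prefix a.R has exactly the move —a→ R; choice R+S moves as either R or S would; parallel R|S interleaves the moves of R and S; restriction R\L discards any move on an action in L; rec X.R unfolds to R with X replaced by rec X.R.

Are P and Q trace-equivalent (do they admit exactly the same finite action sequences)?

P's transition system — 5 states:
  u0 = c.(c.a.(0 + 0) + (0 | 0 + (0 + 0) + (a.0 + a.0))) → =c=> u1
  u1 = c.a.(0 + 0) + (0 | 0 + (0 + 0) + (a.0 + a.0)) → =a=> u2, =c=> u3
  u2 = 0 → ∅
  u3 = a.(0 + 0) → =a=> u4
  u4 = 0 + 0 → ∅
Q's transition system — 4 states:
  v0 = c.(c.(0 + 0) + (0 | 0 + (0 + 0) + (a.0 + a.0))) → =c=> v1
  v1 = c.(0 + 0) + (0 | 0 + (0 + 0) + (a.0 + a.0)) → =a=> v2, =c=> v3
  v2 = 0 → ∅
  v3 = 0 + 0 → ∅
Run σ = ⟨cca⟩ on P: start {u0}
  after c @ step 1: {u1}
  after c @ step 2: {u3}
  after a @ step 3: {u4}
  — P admits the full trace.
Run σ = ⟨cca⟩ on Q: start {v0}
  after c @ step 1: {v1}
  after c @ step 2: {v3}
  after a @ step 3: ∅ (Q stuck)

traces(P) ≠ traces(Q) — witness ⟨cca⟩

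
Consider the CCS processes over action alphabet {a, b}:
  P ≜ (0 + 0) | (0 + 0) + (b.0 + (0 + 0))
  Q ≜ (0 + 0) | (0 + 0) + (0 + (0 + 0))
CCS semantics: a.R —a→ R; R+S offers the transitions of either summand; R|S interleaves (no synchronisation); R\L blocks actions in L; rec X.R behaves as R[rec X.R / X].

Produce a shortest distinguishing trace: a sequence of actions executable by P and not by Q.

b

LTS(P): 2 reachable states
  m0 = (0 + 0) | (0 + 0) + (b.0 + (0 + 0)) has moves --b--▸ m1
  m1 = 0 has moves ∅
LTS(Q): 1 reachable states
  n0 = (0 + 0) | (0 + 0) + (0 + (0 + 0)) has moves ∅
Executing b from P (initial set {m0}):
  step 1 (b): {m1}
  ✓ P
Executing b from Q (initial set {n0}):
  step 1 (b): no successor for Q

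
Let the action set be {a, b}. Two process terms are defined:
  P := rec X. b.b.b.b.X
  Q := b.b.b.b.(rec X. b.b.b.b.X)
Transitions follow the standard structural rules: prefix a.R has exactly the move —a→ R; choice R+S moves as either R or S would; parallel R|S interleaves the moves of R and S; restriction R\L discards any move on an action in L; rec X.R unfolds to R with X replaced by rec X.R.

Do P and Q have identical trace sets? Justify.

LTS(P): 4 reachable states
  u0 = rec X. b.b.b.b.X has moves =b=> u1
  u1 = b.b.b.(rec X. b.b.b.b.X) has moves =b=> u2
  u2 = b.b.(rec X. b.b.b.b.X) has moves =b=> u3
  u3 = b.(rec X. b.b.b.b.X) has moves =b=> u0
LTS(Q): 5 reachable states
  v0 = b.b.b.b.(rec X. b.b.b.b.X) has moves =b=> v1
  v1 = b.b.b.(rec X. b.b.b.b.X) has moves =b=> v2
  v2 = b.b.(rec X. b.b.b.b.X) has moves =b=> v3
  v3 = b.(rec X. b.b.b.b.X) has moves =b=> v4
  v4 = rec X. b.b.b.b.X has moves =b=> v1
Bisimilarity quotient blocks:
  B0 = {u0, u1, u2, u3, v0, v1, v2, v3, v4}
u0 ∈ B0, v0 ∈ B0 → same block
Bisimilar ⇒ trace-equivalent.

trace-equivalent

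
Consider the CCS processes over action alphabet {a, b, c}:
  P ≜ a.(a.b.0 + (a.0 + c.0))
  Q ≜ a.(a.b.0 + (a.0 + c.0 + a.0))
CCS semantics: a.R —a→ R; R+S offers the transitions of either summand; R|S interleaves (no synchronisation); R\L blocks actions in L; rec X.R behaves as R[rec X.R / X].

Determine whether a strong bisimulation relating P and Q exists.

bisimilar

LTS(P): 4 reachable states
  s0 = a.(a.b.0 + (a.0 + c.0)) ⊢ --a--▸ s1
  s1 = a.b.0 + (a.0 + c.0) ⊢ --a--▸ s2, --a--▸ s3, --c--▸ s2
  s2 = 0 ⊢ deadlocked
  s3 = b.0 ⊢ --b--▸ s2
LTS(Q): 4 reachable states
  t0 = a.(a.b.0 + (a.0 + c.0 + a.0)) ⊢ --a--▸ t1
  t1 = a.b.0 + (a.0 + c.0 + a.0) ⊢ --a--▸ t2, --a--▸ t3, --c--▸ t2
  t2 = 0 ⊢ deadlocked
  t3 = b.0 ⊢ --b--▸ t2
Bisimilarity quotient blocks:
  B0 = {s0, t0}
  B1 = {s1, t1}
  B2 = {s3, t3}
  B3 = {s2, t2}
s0 ∈ B0, t0 ∈ B0 → same block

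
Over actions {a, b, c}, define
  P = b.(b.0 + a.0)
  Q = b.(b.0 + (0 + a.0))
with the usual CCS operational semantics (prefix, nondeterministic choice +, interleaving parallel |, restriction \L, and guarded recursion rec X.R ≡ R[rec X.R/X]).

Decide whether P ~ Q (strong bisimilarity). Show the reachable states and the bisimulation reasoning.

P's transition system — 3 states:
  p0 = b.(b.0 + a.0) ⊢ —b→ p1
  p1 = b.0 + a.0 ⊢ —a→ p2, —b→ p2
  p2 = 0 ⊢ (no moves)
Q's transition system — 3 states:
  q0 = b.(b.0 + (0 + a.0)) ⊢ —b→ q1
  q1 = b.0 + (0 + a.0) ⊢ —a→ q2, —b→ q2
  q2 = 0 ⊢ (no moves)
Bisimilarity quotient blocks:
  B0 = {p0, q0}
  B1 = {p1, q1}
  B2 = {p2, q2}
p0 ∈ B0, q0 ∈ B0 → same block

YES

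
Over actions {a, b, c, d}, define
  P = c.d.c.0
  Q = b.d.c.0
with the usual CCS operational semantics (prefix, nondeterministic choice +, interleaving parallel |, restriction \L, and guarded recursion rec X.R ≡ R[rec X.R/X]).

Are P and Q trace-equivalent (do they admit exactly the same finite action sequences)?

NO — witness ⟨c⟩

LTS(P): 4 reachable states
  m0 = c.d.c.0 has moves —c→ m1
  m1 = d.c.0 has moves —d→ m2
  m2 = c.0 has moves —c→ m3
  m3 = 0 has moves ·
LTS(Q): 4 reachable states
  n0 = b.d.c.0 has moves —b→ n1
  n1 = d.c.0 has moves —d→ n2
  n2 = c.0 has moves —c→ n3
  n3 = 0 has moves ·
Run σ = ⟨c⟩ on P: start {m0}
  [1] c ⇒ {m1}
  ✓ P
Run σ = ⟨c⟩ on Q: start {n0}
  [1] c ⇒ ∅  — Q cannot continue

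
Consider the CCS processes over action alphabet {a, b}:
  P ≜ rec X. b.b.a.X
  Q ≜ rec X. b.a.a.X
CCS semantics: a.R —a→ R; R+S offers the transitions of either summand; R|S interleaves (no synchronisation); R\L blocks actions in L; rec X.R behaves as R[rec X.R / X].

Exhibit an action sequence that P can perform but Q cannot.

bb

Reachable graph of P (3 states):
  p0 = rec X. b.b.a.X has moves =b=> p1
  p1 = b.a.(rec X. b.b.a.X) has moves =b=> p2
  p2 = a.(rec X. b.b.a.X) has moves =a=> p0
Reachable graph of Q (3 states):
  q0 = rec X. b.a.a.X has moves =b=> q1
  q1 = a.a.(rec X. b.a.a.X) has moves =a=> q2
  q2 = a.(rec X. b.a.a.X) has moves =a=> q0
Trace ⟨bb⟩ through P, begin at {p0}:
  step 1 (b): {p1}
  step 2 (b): {p2}
  — P admits the full trace.
Trace ⟨bb⟩ through Q, begin at {q0}:
  step 1 (b): {q1}
  step 2 (b): no successor for Q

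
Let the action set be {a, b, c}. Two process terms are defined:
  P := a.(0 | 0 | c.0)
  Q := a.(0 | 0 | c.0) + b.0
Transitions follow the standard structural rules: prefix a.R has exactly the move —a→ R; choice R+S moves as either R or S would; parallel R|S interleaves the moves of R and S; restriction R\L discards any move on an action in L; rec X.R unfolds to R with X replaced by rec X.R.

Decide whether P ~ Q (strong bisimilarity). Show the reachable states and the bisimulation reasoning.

Reachable graph of P (3 states):
  p0 = a.(0 | 0 | c.0) has moves -a-> p1
  p1 = 0 | 0 | c.0 has moves -c-> p2
  p2 = 0 | 0 | 0 has moves deadlocked
Reachable graph of Q (4 states):
  q0 = a.(0 | 0 | c.0) + b.0 has moves -a-> q1, -b-> q2
  q1 = 0 | 0 | c.0 has moves -c-> q3
  q2 = 0 has moves deadlocked
  q3 = 0 | 0 | 0 has moves deadlocked
Partition-refinement fixed point:
  B0 = {p0}
  B1 = {p1, q1}
  B2 = {p2, q2, q3}
  B3 = {q0}
p0 ∈ B0, q0 ∈ B3 → different blocks

P ≁ Q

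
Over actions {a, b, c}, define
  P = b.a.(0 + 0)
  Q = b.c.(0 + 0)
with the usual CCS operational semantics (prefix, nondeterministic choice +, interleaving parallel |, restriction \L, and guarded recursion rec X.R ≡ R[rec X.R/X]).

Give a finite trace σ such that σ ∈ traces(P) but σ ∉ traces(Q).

ba

P's transition system — 3 states:
  s0 = b.a.(0 + 0) | --b--▸ s1
  s1 = a.(0 + 0) | --a--▸ s2
  s2 = 0 + 0 | stopped
Q's transition system — 3 states:
  t0 = b.c.(0 + 0) | --b--▸ t1
  t1 = c.(0 + 0) | --c--▸ t2
  t2 = 0 + 0 | stopped
Run σ = ⟨ba⟩ on P: start {s0}
  after b @ step 1: {s1}
  after a @ step 2: {s2}
  P completes σ.
Run σ = ⟨ba⟩ on Q: start {t0}
  after b @ step 1: {t1}
  after a @ step 2: ∅  — Q cannot continue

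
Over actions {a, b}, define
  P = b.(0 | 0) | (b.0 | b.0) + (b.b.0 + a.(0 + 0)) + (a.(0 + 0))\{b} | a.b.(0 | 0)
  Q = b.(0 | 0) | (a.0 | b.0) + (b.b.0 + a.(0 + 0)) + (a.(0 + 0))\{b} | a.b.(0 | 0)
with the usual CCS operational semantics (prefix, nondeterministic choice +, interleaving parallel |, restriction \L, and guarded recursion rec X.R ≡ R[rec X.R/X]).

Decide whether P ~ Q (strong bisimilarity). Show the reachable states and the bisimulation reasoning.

Reachable graph of P (16 states):
  p0 = b.(0 | 0) | (b.0 | b.0) + (b.b.0 + a.(0 + 0)) + (a.(0 + 0))\{b} | a.b.(0 | 0) ⊢ ··a··> p1, ··a··> p2, ··a··> p3, ··b··> p4, ··b··> p5, ··b··> p6, ··b··> p7
  p1 = (0 + 0)\{b} | a.b.(0 | 0) ⊢ ··a··> p8
  p2 = (a.(0 + 0))\{b} | b.(0 | 0) ⊢ ··a··> p8, ··b··> p9
  p3 = 0 + 0 ⊢ (no moves)
  p4 = 0 | 0 | (b.0 | b.0) ⊢ ··b··> p10, ··b··> p11
  p5 = b.(0 | 0) | (0 | b.0) ⊢ ··b··> p10, ··b··> p12
  p6 = b.(0 | 0) | (b.0 | 0) ⊢ ··b··> p11, ··b··> p12
  p7 = b.0 ⊢ ··b··> p13
  p8 = (0 + 0)\{b} | b.(0 | 0) ⊢ ··b··> p14
  p9 = (a.(0 + 0))\{b} | (0 | 0) ⊢ ··a··> p14
  p10 = 0 | 0 | (0 | b.0) ⊢ ··b··> p15
  p11 = 0 | 0 | (b.0 | 0) ⊢ ··b··> p15
  p12 = b.(0 | 0) | (0 | 0) ⊢ ··b··> p15
  p13 = 0 ⊢ (no moves)
  p14 = (0 + 0)\{b} | (0 | 0) ⊢ (no moves)
  p15 = 0 | 0 | (0 | 0) ⊢ (no moves)
Reachable graph of Q (16 states):
  q0 = b.(0 | 0) | (a.0 | b.0) + (b.b.0 + a.(0 + 0)) + (a.(0 + 0))\{b} | a.b.(0 | 0) ⊢ ··a··> q1, ··a··> q2, ··a··> q3, ··a··> q4, ··b··> q5, ··b··> q6, ··b··> q7
  q1 = (0 + 0)\{b} | a.b.(0 | 0) ⊢ ··a··> q8
  q2 = (a.(0 + 0))\{b} | b.(0 | 0) ⊢ ··a··> q8, ··b··> q9
  q3 = 0 + 0 ⊢ (no moves)
  q4 = b.(0 | 0) | (0 | b.0) ⊢ ··b··> q10, ··b··> q11
  q5 = 0 | 0 | (a.0 | b.0) ⊢ ··a··> q10, ··b··> q12
  q6 = b.(0 | 0) | (a.0 | 0) ⊢ ··a··> q11, ··b··> q12
  q7 = b.0 ⊢ ··b··> q13
  q8 = (0 + 0)\{b} | b.(0 | 0) ⊢ ··b··> q14
  q9 = (a.(0 + 0))\{b} | (0 | 0) ⊢ ··a··> q14
  q10 = 0 | 0 | (0 | b.0) ⊢ ··b··> q15
  q11 = b.(0 | 0) | (0 | 0) ⊢ ··b··> q15
  q12 = 0 | 0 | (a.0 | 0) ⊢ ··a··> q15
  q13 = 0 ⊢ (no moves)
  q14 = (0 + 0)\{b} | (0 | 0) ⊢ (no moves)
  q15 = 0 | 0 | (0 | 0) ⊢ (no moves)
Partition-refinement fixed point:
  B0 = {p0}
  B1 = {p4, p5, p6, q4}
  B2 = {p10, p11, p12, p7, p8, q10, q11, q7, q8}
  B3 = {p13, p14, p15, p3, q13, q14, q15, q3}
  B4 = {p2, q2, q5, q6}
  B5 = {p9, q12, q9}
  B6 = {p1, q1}
  B7 = {q0}
p0 ∈ B0, q0 ∈ B7 → different blocks

not bisimilar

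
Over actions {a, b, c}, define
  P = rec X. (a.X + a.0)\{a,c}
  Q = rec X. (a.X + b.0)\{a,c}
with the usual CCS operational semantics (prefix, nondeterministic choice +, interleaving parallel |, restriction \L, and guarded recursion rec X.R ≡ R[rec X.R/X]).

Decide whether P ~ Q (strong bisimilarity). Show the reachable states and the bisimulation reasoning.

NO

P's transition system — 1 states:
  p0 = rec X. (a.X + a.0)\{a,c} ⊢ deadlocked
Q's transition system — 2 states:
  q0 = rec X. (a.X + b.0)\{a,c} ⊢ --b--▸ q1
  q1 = 0\{a,c} ⊢ deadlocked
Bisimilarity quotient blocks:
  B0 = {p0, q1}
  B1 = {q0}
p0 ∈ B0, q0 ∈ B1 → different blocks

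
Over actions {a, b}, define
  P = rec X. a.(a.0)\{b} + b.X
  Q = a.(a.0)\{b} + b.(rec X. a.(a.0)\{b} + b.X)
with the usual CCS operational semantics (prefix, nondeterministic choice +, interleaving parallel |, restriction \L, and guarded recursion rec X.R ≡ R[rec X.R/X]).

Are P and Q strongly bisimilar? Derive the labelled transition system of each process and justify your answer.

YES

P's transition system — 3 states:
  m0 = rec X. a.(a.0)\{b} + b.X has moves ··a··> m1, ··b··> m0
  m1 = (a.0)\{b} has moves ··a··> m2
  m2 = 0\{b} has moves deadlocked
Q's transition system — 4 states:
  n0 = a.(a.0)\{b} + b.(rec X. a.(a.0)\{b} + b.X) has moves ··a··> n1, ··b··> n2
  n1 = (a.0)\{b} has moves ··a··> n3
  n2 = rec X. a.(a.0)\{b} + b.X has moves ··a··> n1, ··b··> n2
  n3 = 0\{b} has moves deadlocked
Coarsest stable partition (strong bisimilarity classes):
  B0 = {m0, n0, n2}
  B1 = {m1, n1}
  B2 = {m2, n3}
m0 ∈ B0, n0 ∈ B0 → same block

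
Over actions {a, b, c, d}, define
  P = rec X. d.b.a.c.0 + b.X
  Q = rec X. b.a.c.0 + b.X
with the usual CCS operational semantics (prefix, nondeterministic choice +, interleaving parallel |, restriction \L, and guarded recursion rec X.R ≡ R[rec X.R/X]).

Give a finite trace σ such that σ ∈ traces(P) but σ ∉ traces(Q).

d

LTS(P): 5 reachable states
  u0 = rec X. d.b.a.c.0 + b.X | --b--▸ u0, --d--▸ u1
  u1 = b.a.c.0 | --b--▸ u2
  u2 = a.c.0 | --a--▸ u3
  u3 = c.0 | --c--▸ u4
  u4 = 0 | deadlocked
LTS(Q): 4 reachable states
  v0 = rec X. b.a.c.0 + b.X | --b--▸ v0, --b--▸ v1
  v1 = a.c.0 | --a--▸ v2
  v2 = c.0 | --c--▸ v3
  v3 = 0 | deadlocked
Run σ = ⟨d⟩ on P: start {u0}
  after d @ step 1: {u1}
  — P admits the full trace.
Run σ = ⟨d⟩ on Q: start {v0}
  after d @ step 1: ∅  — Q cannot continue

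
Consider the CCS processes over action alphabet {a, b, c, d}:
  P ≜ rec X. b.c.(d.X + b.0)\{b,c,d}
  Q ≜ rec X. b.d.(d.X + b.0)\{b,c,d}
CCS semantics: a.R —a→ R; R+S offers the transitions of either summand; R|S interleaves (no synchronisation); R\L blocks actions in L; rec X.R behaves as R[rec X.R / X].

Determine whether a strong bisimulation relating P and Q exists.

NO

P's transition system — 3 states:
  s0 = rec X. b.c.(d.X + b.0)\{b,c,d} → ··b··> s1
  s1 = c.(d.(rec X. b.c.(d.X + b.0)\{b,c,d}) + b.0)\{b,c,d} → ··c··> s2
  s2 = (d.(rec X. b.c.(d.X + b.0)\{b,c,d}) + b.0)\{b,c,d} → ∅
Q's transition system — 3 states:
  t0 = rec X. b.d.(d.X + b.0)\{b,c,d} → ··b··> t1
  t1 = d.(d.(rec X. b.d.(d.X + b.0)\{b,c,d}) + b.0)\{b,c,d} → ··d··> t2
  t2 = (d.(rec X. b.d.(d.X + b.0)\{b,c,d}) + b.0)\{b,c,d} → ∅
Partition-refinement fixed point:
  B0 = {s0}
  B1 = {s1}
  B2 = {s2, t2}
  B3 = {t0}
  B4 = {t1}
s0 ∈ B0, t0 ∈ B3 → different blocks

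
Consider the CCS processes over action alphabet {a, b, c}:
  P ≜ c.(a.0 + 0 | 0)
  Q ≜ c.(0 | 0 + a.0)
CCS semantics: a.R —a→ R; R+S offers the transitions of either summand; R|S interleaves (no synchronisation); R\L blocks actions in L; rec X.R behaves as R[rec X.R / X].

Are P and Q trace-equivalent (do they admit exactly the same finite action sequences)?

traces(P) = traces(Q)

LTS(P): 3 reachable states
  u0 = c.(a.0 + 0 | 0) :: =c=> u1
  u1 = a.0 + 0 | 0 :: =a=> u2
  u2 = 0 :: stopped
LTS(Q): 3 reachable states
  v0 = c.(0 | 0 + a.0) :: =c=> v1
  v1 = 0 | 0 + a.0 :: =a=> v2
  v2 = 0 :: stopped
Partition-refinement fixed point:
  B0 = {u0, v0}
  B1 = {u1, v1}
  B2 = {u2, v2}
u0 ∈ B0, v0 ∈ B0 → same block
Bisimilar ⇒ trace-equivalent.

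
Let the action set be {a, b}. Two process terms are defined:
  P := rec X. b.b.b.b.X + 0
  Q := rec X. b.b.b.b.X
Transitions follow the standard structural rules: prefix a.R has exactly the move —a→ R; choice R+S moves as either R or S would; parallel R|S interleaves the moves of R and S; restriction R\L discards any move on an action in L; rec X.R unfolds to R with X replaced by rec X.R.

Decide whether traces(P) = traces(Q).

Reachable graph of P (4 states):
  s0 = rec X. b.b.b.b.X + 0 :: ··b··> s1
  s1 = b.b.b.(rec X. b.b.b.b.X + 0) :: ··b··> s2
  s2 = b.b.(rec X. b.b.b.b.X + 0) :: ··b··> s3
  s3 = b.(rec X. b.b.b.b.X + 0) :: ··b··> s0
Reachable graph of Q (4 states):
  t0 = rec X. b.b.b.b.X :: ··b··> t1
  t1 = b.b.b.(rec X. b.b.b.b.X) :: ··b··> t2
  t2 = b.b.(rec X. b.b.b.b.X) :: ··b··> t3
  t3 = b.(rec X. b.b.b.b.X) :: ··b··> t0
Coarsest stable partition (strong bisimilarity classes):
  B0 = {s0, s1, s2, s3, t0, t1, t2, t3}
s0 ∈ B0, t0 ∈ B0 → same block
Bisimilar ⇒ trace-equivalent.

trace-equivalent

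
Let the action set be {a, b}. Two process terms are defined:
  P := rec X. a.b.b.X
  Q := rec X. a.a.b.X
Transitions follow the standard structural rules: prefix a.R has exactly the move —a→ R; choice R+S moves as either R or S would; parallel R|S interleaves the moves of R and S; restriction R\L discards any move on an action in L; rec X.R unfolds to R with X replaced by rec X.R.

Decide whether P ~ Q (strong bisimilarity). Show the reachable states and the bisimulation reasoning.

NO

P's transition system — 3 states:
  m0 = rec X. a.b.b.X | ··a··> m1
  m1 = b.b.(rec X. a.b.b.X) | ··b··> m2
  m2 = b.(rec X. a.b.b.X) | ··b··> m0
Q's transition system — 3 states:
  n0 = rec X. a.a.b.X | ··a··> n1
  n1 = a.b.(rec X. a.a.b.X) | ··a··> n2
  n2 = b.(rec X. a.a.b.X) | ··b··> n0
Bisimilarity quotient blocks:
  B0 = {m0}
  B1 = {m1}
  B2 = {m2}
  B3 = {n0}
  B4 = {n1}
  B5 = {n2}
m0 ∈ B0, n0 ∈ B3 → different blocks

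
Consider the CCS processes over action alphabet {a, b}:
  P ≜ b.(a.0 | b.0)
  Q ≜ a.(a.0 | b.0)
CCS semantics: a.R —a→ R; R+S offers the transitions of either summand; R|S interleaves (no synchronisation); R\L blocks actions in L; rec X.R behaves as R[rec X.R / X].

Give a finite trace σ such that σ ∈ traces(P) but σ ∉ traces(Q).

P's transition system — 5 states:
  m0 = b.(a.0 | b.0) ⊢ -b-> m1
  m1 = a.0 | b.0 ⊢ -a-> m2, -b-> m3
  m2 = 0 | b.0 ⊢ -b-> m4
  m3 = a.0 | 0 ⊢ -a-> m4
  m4 = 0 | 0 ⊢ ∅
Q's transition system — 5 states:
  n0 = a.(a.0 | b.0) ⊢ -a-> n1
  n1 = a.0 | b.0 ⊢ -a-> n2, -b-> n3
  n2 = 0 | b.0 ⊢ -b-> n4
  n3 = a.0 | 0 ⊢ -a-> n4
  n4 = 0 | 0 ⊢ ∅
Run σ = ⟨b⟩ on P: start {m0}
  step 1 (b): {m1}
  ✓ P
Run σ = ⟨b⟩ on Q: start {n0}
  step 1 (b): ∅  — Q cannot continue

b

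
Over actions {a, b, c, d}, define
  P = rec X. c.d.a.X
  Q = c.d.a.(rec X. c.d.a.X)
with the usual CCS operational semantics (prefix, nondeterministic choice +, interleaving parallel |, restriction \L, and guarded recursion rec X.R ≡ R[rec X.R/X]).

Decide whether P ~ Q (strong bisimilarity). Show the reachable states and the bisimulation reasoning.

LTS(P): 3 reachable states
  s0 = rec X. c.d.a.X has moves —c→ s1
  s1 = d.a.(rec X. c.d.a.X) has moves —d→ s2
  s2 = a.(rec X. c.d.a.X) has moves —a→ s0
LTS(Q): 4 reachable states
  t0 = c.d.a.(rec X. c.d.a.X) has moves —c→ t1
  t1 = d.a.(rec X. c.d.a.X) has moves —d→ t2
  t2 = a.(rec X. c.d.a.X) has moves —a→ t3
  t3 = rec X. c.d.a.X has moves —c→ t1
Bisimilarity quotient blocks:
  B0 = {s0, t0, t3}
  B1 = {s1, t1}
  B2 = {s2, t2}
s0 ∈ B0, t0 ∈ B0 → same block

YES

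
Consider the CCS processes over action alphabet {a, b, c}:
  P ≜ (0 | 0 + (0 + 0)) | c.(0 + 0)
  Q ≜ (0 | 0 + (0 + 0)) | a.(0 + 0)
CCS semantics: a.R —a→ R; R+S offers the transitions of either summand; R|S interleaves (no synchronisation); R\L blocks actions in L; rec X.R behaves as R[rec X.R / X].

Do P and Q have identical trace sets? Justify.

Reachable graph of P (2 states):
  s0 = (0 | 0 + (0 + 0)) | c.(0 + 0) :: -c-> s1
  s1 = (0 | 0 + (0 + 0)) | (0 + 0) :: deadlocked
Reachable graph of Q (2 states):
  t0 = (0 | 0 + (0 + 0)) | a.(0 + 0) :: -a-> t1
  t1 = (0 | 0 + (0 + 0)) | (0 + 0) :: deadlocked
Executing c from P (initial set {s0}):
  step 1 (c): {s1}
  — P admits the full trace.
Executing c from Q (initial set {t0}):
  step 1 (c): ∅ (Q stuck)

NO — witness ⟨c⟩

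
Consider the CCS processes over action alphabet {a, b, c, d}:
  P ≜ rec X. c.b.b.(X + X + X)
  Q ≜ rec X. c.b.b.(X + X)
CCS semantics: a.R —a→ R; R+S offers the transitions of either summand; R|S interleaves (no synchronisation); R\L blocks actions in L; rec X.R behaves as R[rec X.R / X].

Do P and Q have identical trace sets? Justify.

LTS(P): 4 reachable states
  m0 = rec X. c.b.b.(X + X + X) ⊢ ··c··> m1
  m1 = b.b.((rec X. c.b.b.(X + X + X)) + (rec X. c.b.b.(X + X + X)) + (rec X. c.b.b.(X + X + X))) ⊢ ··b··> m2
  m2 = b.((rec X. c.b.b.(X + X + X)) + (rec X. c.b.b.(X + X + X)) + (rec X. c.b.b.(X + X + X))) ⊢ ··b··> m3
  m3 = (rec X. c.b.b.(X + X + X)) + (rec X. c.b.b.(X + X + X)) + (rec X. c.b.b.(X + X + X)) ⊢ ··c··> m1
LTS(Q): 4 reachable states
  n0 = rec X. c.b.b.(X + X) ⊢ ··c··> n1
  n1 = b.b.((rec X. c.b.b.(X + X)) + (rec X. c.b.b.(X + X))) ⊢ ··b··> n2
  n2 = b.((rec X. c.b.b.(X + X)) + (rec X. c.b.b.(X + X))) ⊢ ··b··> n3
  n3 = (rec X. c.b.b.(X + X)) + (rec X. c.b.b.(X + X)) ⊢ ··c··> n1
Coarsest stable partition (strong bisimilarity classes):
  B0 = {m0, m3, n0, n3}
  B1 = {m1, n1}
  B2 = {m2, n2}
m0 ∈ B0, n0 ∈ B0 → same block
Bisimilar ⇒ trace-equivalent.

YES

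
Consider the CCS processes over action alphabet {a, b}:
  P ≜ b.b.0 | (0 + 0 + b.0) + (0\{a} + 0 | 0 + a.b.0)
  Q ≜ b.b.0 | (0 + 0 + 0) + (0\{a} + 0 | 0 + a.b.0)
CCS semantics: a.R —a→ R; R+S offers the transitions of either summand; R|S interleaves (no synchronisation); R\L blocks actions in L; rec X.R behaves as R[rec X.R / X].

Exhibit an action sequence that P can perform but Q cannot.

LTS(P): 8 reachable states
  s0 = b.b.0 | (0 + 0 + b.0) + (0\{a} + 0 | 0 + a.b.0) ⊢ —a→ s1, —b→ s2, —b→ s3
  s1 = b.0 ⊢ —b→ s4
  s2 = b.0 | (0 + 0 + b.0) ⊢ —b→ s5, —b→ s6
  s3 = b.b.0 | 0 ⊢ —b→ s6
  s4 = 0 ⊢ stopped
  s5 = 0 | (0 + 0 + b.0) ⊢ —b→ s7
  s6 = b.0 | 0 ⊢ —b→ s7
  s7 = 0 | 0 ⊢ stopped
LTS(Q): 5 reachable states
  t0 = b.b.0 | (0 + 0 + 0) + (0\{a} + 0 | 0 + a.b.0) ⊢ —a→ t1, —b→ t2
  t1 = b.0 ⊢ —b→ t3
  t2 = b.0 | (0 + 0 + 0) ⊢ —b→ t4
  t3 = 0 ⊢ stopped
  t4 = 0 | (0 + 0 + 0) ⊢ stopped
Trace ⟨bbb⟩ through P, begin at {s0}:
  step 1 (b): {s2, s3}
  step 2 (b): {s5, s6}
  step 3 (b): {s7}
  — P admits the full trace.
Trace ⟨bbb⟩ through Q, begin at {t0}:
  step 1 (b): {t2}
  step 2 (b): {t4}
  step 3 (b): ∅  — Q cannot continue

bbb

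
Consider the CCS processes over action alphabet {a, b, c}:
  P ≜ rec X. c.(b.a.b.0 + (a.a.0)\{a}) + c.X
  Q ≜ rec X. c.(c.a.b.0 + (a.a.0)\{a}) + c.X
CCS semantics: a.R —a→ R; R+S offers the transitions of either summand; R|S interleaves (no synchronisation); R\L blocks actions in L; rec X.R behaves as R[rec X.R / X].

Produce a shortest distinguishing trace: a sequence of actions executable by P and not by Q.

cb

P's transition system — 5 states:
  p0 = rec X. c.(b.a.b.0 + (a.a.0)\{a}) + c.X :: -c-> p0, -c-> p1
  p1 = b.a.b.0 + (a.a.0)\{a} :: -b-> p2
  p2 = a.b.0 :: -a-> p3
  p3 = b.0 :: -b-> p4
  p4 = 0 :: ·
Q's transition system — 5 states:
  q0 = rec X. c.(c.a.b.0 + (a.a.0)\{a}) + c.X :: -c-> q0, -c-> q1
  q1 = c.a.b.0 + (a.a.0)\{a} :: -c-> q2
  q2 = a.b.0 :: -a-> q3
  q3 = b.0 :: -b-> q4
  q4 = 0 :: ·
Trace ⟨cb⟩ through P, begin at {p0}:
  after c @ step 1: {p0, p1}
  after b @ step 2: {p2}
  P completes σ.
Trace ⟨cb⟩ through Q, begin at {q0}:
  after c @ step 1: {q0, q1}
  after b @ step 2: no successor for Q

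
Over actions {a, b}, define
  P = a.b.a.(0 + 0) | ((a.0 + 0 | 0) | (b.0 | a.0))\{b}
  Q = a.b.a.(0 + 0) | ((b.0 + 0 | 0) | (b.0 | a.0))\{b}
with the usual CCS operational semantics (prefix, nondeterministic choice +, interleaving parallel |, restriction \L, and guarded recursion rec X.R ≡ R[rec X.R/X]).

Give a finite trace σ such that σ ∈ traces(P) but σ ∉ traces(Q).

aaa

LTS(P): 16 reachable states
  u0 = a.b.a.(0 + 0) | ((a.0 + 0 | 0) | (b.0 | a.0))\{b} ⊢ ··a··> u1, ··a··> u2, ··a··> u3
  u1 = a.b.a.(0 + 0) | ((a.0 + 0 | 0) | (b.0 | 0))\{b} ⊢ ··a··> u4, ··a··> u5
  u2 = a.b.a.(0 + 0) | (0 | (b.0 | a.0))\{b} ⊢ ··a··> u4, ··a··> u6
  u3 = b.a.(0 + 0) | ((a.0 + 0 | 0) | (b.0 | a.0))\{b} ⊢ ··a··> u5, ··a··> u6, ··b··> u7
  u4 = a.b.a.(0 + 0) | (0 | (b.0 | 0))\{b} ⊢ ··a··> u8
  u5 = b.a.(0 + 0) | ((a.0 + 0 | 0) | (b.0 | 0))\{b} ⊢ ··a··> u8, ··b··> u9
  u6 = b.a.(0 + 0) | (0 | (b.0 | a.0))\{b} ⊢ ··a··> u8, ··b··> u10
  u7 = a.(0 + 0) | ((a.0 + 0 | 0) | (b.0 | a.0))\{b} ⊢ ··a··> u10, ··a··> u11, ··a··> u9
  u8 = b.a.(0 + 0) | (0 | (b.0 | 0))\{b} ⊢ ··b··> u12
  u9 = a.(0 + 0) | ((a.0 + 0 | 0) | (b.0 | 0))\{b} ⊢ ··a··> u12, ··a··> u13
  u10 = a.(0 + 0) | (0 | (b.0 | a.0))\{b} ⊢ ··a··> u12, ··a··> u14
  u11 = (0 + 0) | ((a.0 + 0 | 0) | (b.0 | a.0))\{b} ⊢ ··a··> u13, ··a··> u14
  u12 = a.(0 + 0) | (0 | (b.0 | 0))\{b} ⊢ ··a··> u15
  u13 = (0 + 0) | ((a.0 + 0 | 0) | (b.0 | 0))\{b} ⊢ ··a··> u15
  u14 = (0 + 0) | (0 | (b.0 | a.0))\{b} ⊢ ··a··> u15
  u15 = (0 + 0) | (0 | (b.0 | 0))\{b} ⊢ ∅
LTS(Q): 8 reachable states
  v0 = a.b.a.(0 + 0) | ((b.0 + 0 | 0) | (b.0 | a.0))\{b} ⊢ ··a··> v1, ··a··> v2
  v1 = a.b.a.(0 + 0) | ((b.0 + 0 | 0) | (b.0 | 0))\{b} ⊢ ··a··> v3
  v2 = b.a.(0 + 0) | ((b.0 + 0 | 0) | (b.0 | a.0))\{b} ⊢ ··a··> v3, ··b··> v4
  v3 = b.a.(0 + 0) | ((b.0 + 0 | 0) | (b.0 | 0))\{b} ⊢ ··b··> v5
  v4 = a.(0 + 0) | ((b.0 + 0 | 0) | (b.0 | a.0))\{b} ⊢ ··a··> v5, ··a··> v6
  v5 = a.(0 + 0) | ((b.0 + 0 | 0) | (b.0 | 0))\{b} ⊢ ··a··> v7
  v6 = (0 + 0) | ((b.0 + 0 | 0) | (b.0 | a.0))\{b} ⊢ ··a··> v7
  v7 = (0 + 0) | ((b.0 + 0 | 0) | (b.0 | 0))\{b} ⊢ ∅
Run σ = ⟨aaa⟩ on P: start {u0}
  step 1 (a): {u1, u2, u3}
  step 2 (a): {u4, u5, u6}
  step 3 (a): {u8}
  — P admits the full trace.
Run σ = ⟨aaa⟩ on Q: start {v0}
  step 1 (a): {v1, v2}
  step 2 (a): {v3}
  step 3 (a): no successor for Q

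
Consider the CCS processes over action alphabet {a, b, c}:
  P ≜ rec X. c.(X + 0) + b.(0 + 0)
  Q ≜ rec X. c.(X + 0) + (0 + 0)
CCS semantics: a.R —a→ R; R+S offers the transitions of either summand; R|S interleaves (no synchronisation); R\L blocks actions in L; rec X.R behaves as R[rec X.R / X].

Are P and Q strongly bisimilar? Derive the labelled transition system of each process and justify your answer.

P's transition system — 3 states:
  m0 = rec X. c.(X + 0) + b.(0 + 0) ⊢ =b=> m1, =c=> m2
  m1 = 0 + 0 ⊢ (no moves)
  m2 = (rec X. c.(X + 0) + b.(0 + 0)) + 0 ⊢ =b=> m1, =c=> m2
Q's transition system — 2 states:
  n0 = rec X. c.(X + 0) + (0 + 0) ⊢ =c=> n1
  n1 = (rec X. c.(X + 0) + (0 + 0)) + 0 ⊢ =c=> n1
Coarsest stable partition (strong bisimilarity classes):
  B0 = {m0, m2}
  B1 = {m1}
  B2 = {n0, n1}
m0 ∈ B0, n0 ∈ B2 → different blocks

NO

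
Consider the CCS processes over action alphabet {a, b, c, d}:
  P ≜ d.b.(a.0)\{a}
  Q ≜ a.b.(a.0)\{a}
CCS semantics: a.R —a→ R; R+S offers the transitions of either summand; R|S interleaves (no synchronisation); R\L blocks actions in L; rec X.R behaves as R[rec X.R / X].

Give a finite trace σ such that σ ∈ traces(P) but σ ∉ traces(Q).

P's transition system — 3 states:
  u0 = d.b.(a.0)\{a} ⊢ —d→ u1
  u1 = b.(a.0)\{a} ⊢ —b→ u2
  u2 = (a.0)\{a} ⊢ (no moves)
Q's transition system — 3 states:
  v0 = a.b.(a.0)\{a} ⊢ —a→ v1
  v1 = b.(a.0)\{a} ⊢ —b→ v2
  v2 = (a.0)\{a} ⊢ (no moves)
Trace ⟨d⟩ through P, begin at {u0}:
  after d @ step 1: {u1}
  P completes σ.
Trace ⟨d⟩ through Q, begin at {v0}:
  after d @ step 1: no successor for Q

d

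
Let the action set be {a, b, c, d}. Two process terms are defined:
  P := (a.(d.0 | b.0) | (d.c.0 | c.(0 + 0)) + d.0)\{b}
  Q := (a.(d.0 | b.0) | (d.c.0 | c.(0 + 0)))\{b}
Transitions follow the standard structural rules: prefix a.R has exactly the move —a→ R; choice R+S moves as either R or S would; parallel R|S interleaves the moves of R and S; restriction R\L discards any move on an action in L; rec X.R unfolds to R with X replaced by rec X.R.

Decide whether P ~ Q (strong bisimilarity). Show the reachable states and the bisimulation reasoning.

NO

P's transition system — 19 states:
  m0 = (a.(d.0 | b.0) | (d.c.0 | c.(0 + 0)) + d.0)\{b} | =a=> m1, =c=> m2, =d=> m3, =d=> m4
  m1 = (d.0 | b.0 | (d.c.0 | c.(0 + 0)))\{b} | =c=> m5, =d=> m6, =d=> m7
  m2 = (a.(d.0 | b.0) | (d.c.0 | (0 + 0)))\{b} | =a=> m5, =d=> m8
  m3 = (a.(d.0 | b.0) | (c.0 | c.(0 + 0)))\{b} | =a=> m7, =c=> m8, =c=> m9
  m4 = 0\{b} | ·
  m5 = (d.0 | b.0 | (d.c.0 | (0 + 0)))\{b} | =d=> m10, =d=> m11
  m6 = (0 | b.0 | (d.c.0 | c.(0 + 0)))\{b} | =c=> m10, =d=> m12
  m7 = (d.0 | b.0 | (c.0 | c.(0 + 0)))\{b} | =c=> m11, =c=> m13, =d=> m12
  m8 = (a.(d.0 | b.0) | (c.0 | (0 + 0)))\{b} | =a=> m11, =c=> m14
  m9 = (a.(d.0 | b.0) | (0 | c.(0 + 0)))\{b} | =a=> m13, =c=> m14
  m10 = (0 | b.0 | (d.c.0 | (0 + 0)))\{b} | =d=> m15
  m11 = (d.0 | b.0 | (c.0 | (0 + 0)))\{b} | =c=> m16, =d=> m15
  m12 = (0 | b.0 | (c.0 | c.(0 + 0)))\{b} | =c=> m15, =c=> m17
  m13 = (d.0 | b.0 | (0 | c.(0 + 0)))\{b} | =c=> m16, =d=> m17
  m14 = (a.(d.0 | b.0) | (0 | (0 + 0)))\{b} | =a=> m16
  m15 = (0 | b.0 | (c.0 | (0 + 0)))\{b} | =c=> m18
  m16 = (d.0 | b.0 | (0 | (0 + 0)))\{b} | =d=> m18
  m17 = (0 | b.0 | (0 | c.(0 + 0)))\{b} | =c=> m18
  m18 = (0 | b.0 | (0 | (0 + 0)))\{b} | ·
Q's transition system — 18 states:
  n0 = (a.(d.0 | b.0) | (d.c.0 | c.(0 + 0)))\{b} | =a=> n1, =c=> n2, =d=> n3
  n1 = (d.0 | b.0 | (d.c.0 | c.(0 + 0)))\{b} | =c=> n4, =d=> n5, =d=> n6
  n2 = (a.(d.0 | b.0) | (d.c.0 | (0 + 0)))\{b} | =a=> n4, =d=> n7
  n3 = (a.(d.0 | b.0) | (c.0 | c.(0 + 0)))\{b} | =a=> n6, =c=> n7, =c=> n8
  n4 = (d.0 | b.0 | (d.c.0 | (0 + 0)))\{b} | =d=> n10, =d=> n9
  n5 = (0 | b.0 | (d.c.0 | c.(0 + 0)))\{b} | =c=> n9, =d=> n11
  n6 = (d.0 | b.0 | (c.0 | c.(0 + 0)))\{b} | =c=> n10, =c=> n12, =d=> n11
  n7 = (a.(d.0 | b.0) | (c.0 | (0 + 0)))\{b} | =a=> n10, =c=> n13
  n8 = (a.(d.0 | b.0) | (0 | c.(0 + 0)))\{b} | =a=> n12, =c=> n13
  n9 = (0 | b.0 | (d.c.0 | (0 + 0)))\{b} | =d=> n14
  n10 = (d.0 | b.0 | (c.0 | (0 + 0)))\{b} | =c=> n15, =d=> n14
  n11 = (0 | b.0 | (c.0 | c.(0 + 0)))\{b} | =c=> n14, =c=> n16
  n12 = (d.0 | b.0 | (0 | c.(0 + 0)))\{b} | =c=> n15, =d=> n16
  n13 = (a.(d.0 | b.0) | (0 | (0 + 0)))\{b} | =a=> n15
  n14 = (0 | b.0 | (c.0 | (0 + 0)))\{b} | =c=> n17
  n15 = (d.0 | b.0 | (0 | (0 + 0)))\{b} | =d=> n17
  n16 = (0 | b.0 | (0 | c.(0 + 0)))\{b} | =c=> n17
  n17 = (0 | b.0 | (0 | (0 + 0)))\{b} | ·
Bisimilarity quotient blocks:
  B0 = {m0}
  B1 = {m1, n1}
  B2 = {m7, n6}
  B3 = {m11, m13, n10, n12}
  B4 = {m16, n15}
  B5 = {m18, m4, n17}
  B6 = {m15, m17, n14, n16}
  B7 = {m12, n11}
  B8 = {m5, n4}
  B9 = {m10, n9}
  B10 = {m6, n5}
  B11 = {m3, n3}
  B12 = {m8, m9, n7, n8}
  B13 = {m14, n13}
  B14 = {m2, n2}
  B15 = {n0}
m0 ∈ B0, n0 ∈ B15 → different blocks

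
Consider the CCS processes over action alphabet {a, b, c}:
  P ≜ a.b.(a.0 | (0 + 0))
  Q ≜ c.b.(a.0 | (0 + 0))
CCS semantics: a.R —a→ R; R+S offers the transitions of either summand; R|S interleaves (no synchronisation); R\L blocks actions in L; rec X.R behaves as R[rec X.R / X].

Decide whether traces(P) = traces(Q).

P's transition system — 4 states:
  m0 = a.b.(a.0 | (0 + 0)) has moves -a-> m1
  m1 = b.(a.0 | (0 + 0)) has moves -b-> m2
  m2 = a.0 | (0 + 0) has moves -a-> m3
  m3 = 0 | (0 + 0) has moves ∅
Q's transition system — 4 states:
  n0 = c.b.(a.0 | (0 + 0)) has moves -c-> n1
  n1 = b.(a.0 | (0 + 0)) has moves -b-> n2
  n2 = a.0 | (0 + 0) has moves -a-> n3
  n3 = 0 | (0 + 0) has moves ∅
Run σ = ⟨a⟩ on P: start {m0}
  after a @ step 1: {m1}
  P completes σ.
Run σ = ⟨a⟩ on Q: start {n0}
  after a @ step 1: ∅  — Q cannot continue

NO — witness ⟨a⟩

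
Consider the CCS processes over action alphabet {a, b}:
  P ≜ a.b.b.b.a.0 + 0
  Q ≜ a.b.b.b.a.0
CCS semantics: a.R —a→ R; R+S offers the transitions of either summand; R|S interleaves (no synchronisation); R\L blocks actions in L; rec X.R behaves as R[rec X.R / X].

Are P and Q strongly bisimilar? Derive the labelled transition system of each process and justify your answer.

Reachable graph of P (6 states):
  s0 = a.b.b.b.a.0 + 0 → =a=> s1
  s1 = b.b.b.a.0 → =b=> s2
  s2 = b.b.a.0 → =b=> s3
  s3 = b.a.0 → =b=> s4
  s4 = a.0 → =a=> s5
  s5 = 0 → ·
Reachable graph of Q (6 states):
  t0 = a.b.b.b.a.0 → =a=> t1
  t1 = b.b.b.a.0 → =b=> t2
  t2 = b.b.a.0 → =b=> t3
  t3 = b.a.0 → =b=> t4
  t4 = a.0 → =a=> t5
  t5 = 0 → ·
Partition-refinement fixed point:
  B0 = {s0, t0}
  B1 = {s1, t1}
  B2 = {s2, t2}
  B3 = {s3, t3}
  B4 = {s4, t4}
  B5 = {s5, t5}
s0 ∈ B0, t0 ∈ B0 → same block

bisimilar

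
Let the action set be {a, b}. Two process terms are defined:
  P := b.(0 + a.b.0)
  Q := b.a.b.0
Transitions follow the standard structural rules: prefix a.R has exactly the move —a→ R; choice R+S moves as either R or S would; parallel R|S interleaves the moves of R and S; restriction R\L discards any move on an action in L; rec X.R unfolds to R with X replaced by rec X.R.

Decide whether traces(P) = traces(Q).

traces(P) = traces(Q)

P's transition system — 4 states:
  u0 = b.(0 + a.b.0) ⊢ ··b··> u1
  u1 = 0 + a.b.0 ⊢ ··a··> u2
  u2 = b.0 ⊢ ··b··> u3
  u3 = 0 ⊢ stopped
Q's transition system — 4 states:
  v0 = b.a.b.0 ⊢ ··b··> v1
  v1 = a.b.0 ⊢ ··a··> v2
  v2 = b.0 ⊢ ··b··> v3
  v3 = 0 ⊢ stopped
Bisimilarity quotient blocks:
  B0 = {u0, v0}
  B1 = {u1, v1}
  B2 = {u2, v2}
  B3 = {u3, v3}
u0 ∈ B0, v0 ∈ B0 → same block
Bisimilar ⇒ trace-equivalent.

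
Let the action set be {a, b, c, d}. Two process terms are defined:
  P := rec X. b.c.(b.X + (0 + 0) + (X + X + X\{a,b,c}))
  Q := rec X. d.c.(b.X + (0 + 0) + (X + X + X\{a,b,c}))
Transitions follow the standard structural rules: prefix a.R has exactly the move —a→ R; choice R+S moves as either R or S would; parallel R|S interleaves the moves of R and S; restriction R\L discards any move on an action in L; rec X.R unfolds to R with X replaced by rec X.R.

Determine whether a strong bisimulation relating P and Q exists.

LTS(P): 3 reachable states
  p0 = rec X. b.c.(b.X + (0 + 0) + (X + X + X\{a,b,c})) :: —b→ p1
  p1 = c.(b.(rec X. b.c.(b.X + (0 + 0) + (X + X + X\{a,b,c}))) + (0 + 0) + ((rec X. b.c.(b.X + (0 + 0) + (X + X + X\{a,b,c}))) + (rec X. b.c.(b.X + (0 + 0) + (X + X + X\{a,b,c}))) + (rec X. b.c.(b.X + (0 + 0) + (X + X + X\{a,b,c})))\{a,b,c})) :: —c→ p2
  p2 = b.(rec X. b.c.(b.X + (0 + 0) + (X + X + X\{a,b,c}))) + (0 + 0) + ((rec X. b.c.(b.X + (0 + 0) + (X + X + X\{a,b,c}))) + (rec X. b.c.(b.X + (0 + 0) + (X + X + X\{a,b,c}))) + (rec X. b.c.(b.X + (0 + 0) + (X + X + X\{a,b,c})))\{a,b,c}) :: —b→ p0, —b→ p1
LTS(Q): 4 reachable states
  q0 = rec X. d.c.(b.X + (0 + 0) + (X + X + X\{a,b,c})) :: —d→ q1
  q1 = c.(b.(rec X. d.c.(b.X + (0 + 0) + (X + X + X\{a,b,c}))) + (0 + 0) + ((rec X. d.c.(b.X + (0 + 0) + (X + X + X\{a,b,c}))) + (rec X. d.c.(b.X + (0 + 0) + (X + X + X\{a,b,c}))) + (rec X. d.c.(b.X + (0 + 0) + (X + X + X\{a,b,c})))\{a,b,c})) :: —c→ q2
  q2 = b.(rec X. d.c.(b.X + (0 + 0) + (X + X + X\{a,b,c}))) + (0 + 0) + ((rec X. d.c.(b.X + (0 + 0) + (X + X + X\{a,b,c}))) + (rec X. d.c.(b.X + (0 + 0) + (X + X + X\{a,b,c}))) + (rec X. d.c.(b.X + (0 + 0) + (X + X + X\{a,b,c})))\{a,b,c}) :: —b→ q0, —d→ q1, —d→ q3
  q3 = (c.(b.(rec X. d.c.(b.X + (0 + 0) + (X + X + X\{a,b,c}))) + (0 + 0) + ((rec X. d.c.(b.X + (0 + 0) + (X + X + X\{a,b,c}))) + (rec X. d.c.(b.X + (0 + 0) + (X + X + X\{a,b,c}))) + (rec X. d.c.(b.X + (0 + 0) + (X + X + X\{a,b,c})))\{a,b,c})))\{a,b,c} :: deadlocked
Coarsest stable partition (strong bisimilarity classes):
  B0 = {p0}
  B1 = {p1}
  B2 = {p2}
  B3 = {q0}
  B4 = {q1}
  B5 = {q2}
  B6 = {q3}
p0 ∈ B0, q0 ∈ B3 → different blocks

NO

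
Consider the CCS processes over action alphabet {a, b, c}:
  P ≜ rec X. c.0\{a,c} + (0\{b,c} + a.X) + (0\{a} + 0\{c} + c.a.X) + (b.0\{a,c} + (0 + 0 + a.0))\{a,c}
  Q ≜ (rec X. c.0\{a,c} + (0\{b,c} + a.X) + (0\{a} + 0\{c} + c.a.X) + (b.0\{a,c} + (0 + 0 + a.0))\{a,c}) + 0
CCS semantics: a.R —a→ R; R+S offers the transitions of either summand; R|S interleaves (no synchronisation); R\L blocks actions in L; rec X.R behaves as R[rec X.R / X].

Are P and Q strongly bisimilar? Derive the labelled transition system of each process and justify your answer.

P's transition system — 4 states:
  u0 = rec X. c.0\{a,c} + (0\{b,c} + a.X) + (0\{a} + 0\{c} + c.a.X) + (b.0\{a,c} + (0 + 0 + a.0))\{a,c} → -a-> u0, -b-> u1, -c-> u2, -c-> u3
  u1 = 0\{a,c}\{a,c} → ·
  u2 = 0\{a,c} → ·
  u3 = a.(rec X. c.0\{a,c} + (0\{b,c} + a.X) + (0\{a} + 0\{c} + c.a.X) + (b.0\{a,c} + (0 + 0 + a.0))\{a,c}) → -a-> u0
Q's transition system — 5 states:
  v0 = (rec X. c.0\{a,c} + (0\{b,c} + a.X) + (0\{a} + 0\{c} + c.a.X) + (b.0\{a,c} + (0 + 0 + a.0))\{a,c}) + 0 → -a-> v1, -b-> v2, -c-> v3, -c-> v4
  v1 = rec X. c.0\{a,c} + (0\{b,c} + a.X) + (0\{a} + 0\{c} + c.a.X) + (b.0\{a,c} + (0 + 0 + a.0))\{a,c} → -a-> v1, -b-> v2, -c-> v3, -c-> v4
  v2 = 0\{a,c}\{a,c} → ·
  v3 = 0\{a,c} → ·
  v4 = a.(rec X. c.0\{a,c} + (0\{b,c} + a.X) + (0\{a} + 0\{c} + c.a.X) + (b.0\{a,c} + (0 + 0 + a.0))\{a,c}) → -a-> v1
Bisimilarity quotient blocks:
  B0 = {u0, v0, v1}
  B1 = {u1, u2, v2, v3}
  B2 = {u3, v4}
u0 ∈ B0, v0 ∈ B0 → same block

bisimilar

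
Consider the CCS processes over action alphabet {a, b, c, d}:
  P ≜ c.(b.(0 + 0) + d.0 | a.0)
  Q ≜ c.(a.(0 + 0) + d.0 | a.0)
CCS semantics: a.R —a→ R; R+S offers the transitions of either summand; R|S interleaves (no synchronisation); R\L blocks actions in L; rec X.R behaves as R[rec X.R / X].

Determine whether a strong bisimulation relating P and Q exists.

P ≁ Q

LTS(P): 6 reachable states
  u0 = c.(b.(0 + 0) + d.0 | a.0) :: ··c··> u1
  u1 = b.(0 + 0) + d.0 | a.0 :: ··a··> u2, ··b··> u3, ··d··> u4
  u2 = d.0 | 0 :: ··d··> u5
  u3 = 0 + 0 :: stopped
  u4 = 0 | a.0 :: ··a··> u5
  u5 = 0 | 0 :: stopped
LTS(Q): 6 reachable states
  v0 = c.(a.(0 + 0) + d.0 | a.0) :: ··c··> v1
  v1 = a.(0 + 0) + d.0 | a.0 :: ··a··> v2, ··a··> v3, ··d··> v4
  v2 = 0 + 0 :: stopped
  v3 = d.0 | 0 :: ··d··> v5
  v4 = 0 | a.0 :: ··a··> v5
  v5 = 0 | 0 :: stopped
Coarsest stable partition (strong bisimilarity classes):
  B0 = {u0}
  B1 = {u1}
  B2 = {u4, v4}
  B3 = {u3, u5, v2, v5}
  B4 = {u2, v3}
  B5 = {v0}
  B6 = {v1}
u0 ∈ B0, v0 ∈ B5 → different blocks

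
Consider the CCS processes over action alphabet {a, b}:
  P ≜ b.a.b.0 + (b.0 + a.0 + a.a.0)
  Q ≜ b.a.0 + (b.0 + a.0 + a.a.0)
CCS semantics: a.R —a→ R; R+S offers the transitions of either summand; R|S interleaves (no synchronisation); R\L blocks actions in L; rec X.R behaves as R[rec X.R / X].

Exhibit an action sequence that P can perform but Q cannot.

LTS(P): 5 reachable states
  p0 = b.a.b.0 + (b.0 + a.0 + a.a.0) has moves -a-> p1, -a-> p2, -b-> p1, -b-> p3
  p1 = 0 has moves stopped
  p2 = a.0 has moves -a-> p1
  p3 = a.b.0 has moves -a-> p4
  p4 = b.0 has moves -b-> p1
LTS(Q): 3 reachable states
  q0 = b.a.0 + (b.0 + a.0 + a.a.0) has moves -a-> q1, -a-> q2, -b-> q1, -b-> q2
  q1 = 0 has moves stopped
  q2 = a.0 has moves -a-> q1
Executing bab from P (initial set {p0}):
  [1] b ⇒ {p1, p3}
  [2] a ⇒ {p4}
  [3] b ⇒ {p1}
  ✓ P
Executing bab from Q (initial set {q0}):
  [1] b ⇒ {q1, q2}
  [2] a ⇒ {q1}
  [3] b ⇒ no successor for Q

bab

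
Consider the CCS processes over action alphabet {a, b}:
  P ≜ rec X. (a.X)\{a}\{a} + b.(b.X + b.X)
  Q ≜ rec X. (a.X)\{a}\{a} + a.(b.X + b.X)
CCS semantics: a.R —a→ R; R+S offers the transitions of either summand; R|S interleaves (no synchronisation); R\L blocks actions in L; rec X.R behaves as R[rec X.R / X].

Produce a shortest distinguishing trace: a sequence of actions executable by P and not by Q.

b

Reachable graph of P (2 states):
  p0 = rec X. (a.X)\{a}\{a} + b.(b.X + b.X) → -b-> p1
  p1 = b.(rec X. (a.X)\{a}\{a} + b.(b.X + b.X)) + b.(rec X. (a.X)\{a}\{a} + b.(b.X + b.X)) → -b-> p0
Reachable graph of Q (2 states):
  q0 = rec X. (a.X)\{a}\{a} + a.(b.X + b.X) → -a-> q1
  q1 = b.(rec X. (a.X)\{a}\{a} + a.(b.X + b.X)) + b.(rec X. (a.X)\{a}\{a} + a.(b.X + b.X)) → -b-> q0
Trace ⟨b⟩ through P, begin at {p0}:
  after b @ step 1: {p1}
  ✓ P
Trace ⟨b⟩ through Q, begin at {q0}:
  after b @ step 1: ∅ (Q stuck)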